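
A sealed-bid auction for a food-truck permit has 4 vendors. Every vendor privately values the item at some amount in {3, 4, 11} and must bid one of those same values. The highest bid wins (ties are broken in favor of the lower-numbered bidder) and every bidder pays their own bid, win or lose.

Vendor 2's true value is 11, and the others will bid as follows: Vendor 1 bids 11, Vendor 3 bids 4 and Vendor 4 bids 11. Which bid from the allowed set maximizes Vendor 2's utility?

Bid 3: loses but pays 3, utility -3.
Bid 4: loses but pays 4, utility -4.
Bid 11: loses but pays 11, utility -11.
The best choice is 3 with utility -3.

3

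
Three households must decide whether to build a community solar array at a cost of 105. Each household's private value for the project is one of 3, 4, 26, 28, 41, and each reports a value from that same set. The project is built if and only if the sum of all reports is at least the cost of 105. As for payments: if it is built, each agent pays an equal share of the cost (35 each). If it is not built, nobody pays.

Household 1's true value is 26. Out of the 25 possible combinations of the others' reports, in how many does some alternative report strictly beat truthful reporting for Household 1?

Others report (41, 41): truth gives -9; report 3 gives 0 > -9. Violating.
Others report (3, 3): truth gives 0; no alternative beats it.
Others report (3, 4): truth gives 0; no alternative beats it.
(Checking all 25 profiles: 1 has a profitable deviation, 24 do not.)

1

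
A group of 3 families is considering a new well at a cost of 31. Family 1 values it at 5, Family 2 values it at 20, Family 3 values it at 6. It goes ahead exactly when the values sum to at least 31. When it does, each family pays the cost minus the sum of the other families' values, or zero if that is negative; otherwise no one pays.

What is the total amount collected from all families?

Total value 31 ≥ cost 31, so it is built.
Family 1: others sum to 26; max(0, 31 - 26) = 5.
Family 2: others sum to 11; max(0, 31 - 11) = 20.
Family 3: others sum to 25; max(0, 31 - 25) = 6.
Total collected = 5 + 20 + 6 = 31.

31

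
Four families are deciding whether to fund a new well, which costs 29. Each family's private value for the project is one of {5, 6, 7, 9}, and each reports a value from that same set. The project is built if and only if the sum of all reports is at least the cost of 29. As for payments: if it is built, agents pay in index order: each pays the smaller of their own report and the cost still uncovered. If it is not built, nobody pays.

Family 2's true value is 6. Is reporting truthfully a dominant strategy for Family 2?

No

Consider the case where Family 1 reports 6, Family 3 reports 9 and Family 4 reports 9.
Truthful report 6: project built, pays 6, utility 6 - 6 = 0.
Report 5 instead: project built, pays 5, utility 6 - 5 = 1.
Since 1 > 0, reporting 5 is strictly better here, so truthful reporting is not dominant.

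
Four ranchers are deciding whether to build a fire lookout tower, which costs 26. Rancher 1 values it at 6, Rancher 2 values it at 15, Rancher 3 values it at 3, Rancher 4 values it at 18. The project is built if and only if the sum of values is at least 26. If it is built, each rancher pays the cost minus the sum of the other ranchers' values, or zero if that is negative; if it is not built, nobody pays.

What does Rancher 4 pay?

Total value 42 ≥ cost 26, so the project is built.
The other ranchers' values sum to 24.
Cost minus that sum is 26 - 24 = 2.

2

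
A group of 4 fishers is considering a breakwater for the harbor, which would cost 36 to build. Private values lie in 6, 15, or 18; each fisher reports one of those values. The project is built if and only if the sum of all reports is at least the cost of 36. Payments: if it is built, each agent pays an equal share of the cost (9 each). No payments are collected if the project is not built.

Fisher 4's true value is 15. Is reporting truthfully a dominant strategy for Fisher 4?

Consider the case where Fisher 1 reports 6, Fisher 2 reports 6 and Fisher 3 reports 6.
Truthful report 15: project not built, utility 0.
Report 18 instead: project built, pays 9, utility 15 - 9 = 6.
Since 6 > 0, reporting 18 is strictly better here, so truthful reporting is not dominant.

No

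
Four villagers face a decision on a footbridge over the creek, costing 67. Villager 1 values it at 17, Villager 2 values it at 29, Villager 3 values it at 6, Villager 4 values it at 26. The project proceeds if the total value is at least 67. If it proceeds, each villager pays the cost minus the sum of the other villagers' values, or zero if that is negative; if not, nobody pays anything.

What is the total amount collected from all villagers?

39

Total value 78 ≥ cost 67, so it is built.
Villager 1: others sum to 61; max(0, 67 - 61) = 6.
Villager 2: others sum to 49; max(0, 67 - 49) = 18.
Villager 3: others sum to 72; max(0, 67 - 72) = 0.
Villager 4: others sum to 52; max(0, 67 - 52) = 15.
Total collected = 6 + 18 + 0 + 15 = 39.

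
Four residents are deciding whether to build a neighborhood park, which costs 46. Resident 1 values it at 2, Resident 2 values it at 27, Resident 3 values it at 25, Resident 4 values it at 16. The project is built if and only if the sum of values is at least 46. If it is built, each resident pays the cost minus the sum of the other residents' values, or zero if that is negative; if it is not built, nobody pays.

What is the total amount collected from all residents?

Total value 70 ≥ cost 46, so it is built.
Resident 1: others sum to 68; max(0, 46 - 68) = 0.
Resident 2: others sum to 43; max(0, 46 - 43) = 3.
Resident 3: others sum to 45; max(0, 46 - 45) = 1.
Resident 4: others sum to 54; max(0, 46 - 54) = 0.
Total collected = 0 + 3 + 1 + 0 = 4.

4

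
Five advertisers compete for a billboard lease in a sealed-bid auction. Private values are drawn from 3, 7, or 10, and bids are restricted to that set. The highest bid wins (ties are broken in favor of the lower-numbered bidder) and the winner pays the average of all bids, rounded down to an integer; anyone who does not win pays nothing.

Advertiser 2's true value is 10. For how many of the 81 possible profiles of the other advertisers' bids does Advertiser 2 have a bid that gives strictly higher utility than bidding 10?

7

Others bid (3, 3, 3, 3): truth gives 6; bid 7 gives 7 > 6. Violating.
Others bid (3, 3, 3, 7): truth gives 5; bid 7 gives 6 > 5. Violating.
Others bid (3, 3, 7, 3): truth gives 5; bid 7 gives 6 > 5. Violating.
Others bid (3, 3, 7, 7): truth gives 4; bid 7 gives 5 > 4. Violating.
Others bid (3, 3, 3, 10): truth gives 5; no alternative beats it.
Others bid (3, 3, 7, 10): truth gives 4; no alternative beats it.
(Checking all 81 profiles: 7 have a profitable deviation, 74 do not.)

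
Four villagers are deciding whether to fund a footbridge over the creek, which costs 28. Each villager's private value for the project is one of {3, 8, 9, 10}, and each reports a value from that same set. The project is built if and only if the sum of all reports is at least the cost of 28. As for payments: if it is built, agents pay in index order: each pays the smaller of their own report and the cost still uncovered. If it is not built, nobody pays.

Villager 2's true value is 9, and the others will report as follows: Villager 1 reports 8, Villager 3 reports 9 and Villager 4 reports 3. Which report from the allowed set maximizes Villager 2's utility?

Report 3: project not built, utility 0.
Report 8: project built, pays 8, utility 9 - 8 = 1.
Report 9: project built, pays 9, utility 9 - 9 = 0.
Report 10: project built, pays 10, utility 9 - 10 = -1.
The best choice is 8 with utility 1.

8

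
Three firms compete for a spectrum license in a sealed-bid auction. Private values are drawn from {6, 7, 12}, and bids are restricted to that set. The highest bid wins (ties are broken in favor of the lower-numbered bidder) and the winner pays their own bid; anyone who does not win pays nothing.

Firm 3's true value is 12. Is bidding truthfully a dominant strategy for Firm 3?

Consider the case where Firm 1 bids 6 and Firm 2 bids 6.
Truthful bid 12: wins, pays 12, utility 12 - 12 = 0.
Bid 7 instead: wins, pays 7, utility 12 - 7 = 5.
Since 5 > 0, bidding 7 is strictly better here, so truthful bidding is not dominant.

No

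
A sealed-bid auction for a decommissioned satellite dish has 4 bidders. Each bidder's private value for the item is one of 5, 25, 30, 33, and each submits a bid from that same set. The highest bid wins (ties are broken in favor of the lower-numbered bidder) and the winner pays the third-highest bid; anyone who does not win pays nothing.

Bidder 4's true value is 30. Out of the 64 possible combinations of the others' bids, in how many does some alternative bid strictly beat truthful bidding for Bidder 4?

Others bid (5, 5, 30): truth gives 0; bid 33 gives 25 > 0. Violating.
Others bid (5, 25, 30): truth gives 0; bid 33 gives 5 > 0. Violating.
Others bid (5, 30, 5): truth gives 0; bid 33 gives 25 > 0. Violating.
Others bid (5, 30, 25): truth gives 0; bid 33 gives 5 > 0. Violating.
Others bid (5, 5, 5): truth gives 25; no alternative beats it.
Others bid (5, 5, 25): truth gives 25; no alternative beats it.
(Checking all 64 profiles: 12 have a profitable deviation, 52 do not.)

12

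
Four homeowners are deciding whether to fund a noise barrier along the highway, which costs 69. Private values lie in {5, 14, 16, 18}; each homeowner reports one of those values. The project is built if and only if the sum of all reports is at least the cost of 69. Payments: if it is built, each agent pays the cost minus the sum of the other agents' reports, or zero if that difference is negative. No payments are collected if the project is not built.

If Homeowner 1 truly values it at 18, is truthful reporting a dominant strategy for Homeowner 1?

Check each profile of the others' reports and compare truth against every alternative report.
Others report (16, 18, 18): truth gives 1, best alternative gives 0.
Others report (18, 16, 18): truth gives 1, best alternative gives 0.
Others report (18, 18, 16): truth gives 1, best alternative gives 0.
Others report (18, 18, 18): truth gives 3, best alternative gives 3.
Others report (5, 5, 5): truth gives 0, best alternative gives 0.
Others report (5, 5, 14): truth gives 0, best alternative gives 0.
(Remaining 58 profiles checked similarly; truth is weakly best in each.)
In every case the truthful report is at least as good as any alternative, so it is a dominant strategy.

Yes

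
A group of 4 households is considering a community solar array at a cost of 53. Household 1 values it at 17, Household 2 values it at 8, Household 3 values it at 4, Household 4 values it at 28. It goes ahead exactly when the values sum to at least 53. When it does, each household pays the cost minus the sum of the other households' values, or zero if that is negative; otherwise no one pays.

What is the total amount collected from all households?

Total value 57 ≥ cost 53, so it is built.
Household 1: others sum to 40; max(0, 53 - 40) = 13.
Household 2: others sum to 49; max(0, 53 - 49) = 4.
Household 3: others sum to 53; max(0, 53 - 53) = 0.
Household 4: others sum to 29; max(0, 53 - 29) = 24.
Total collected = 13 + 4 + 0 + 24 = 41.

41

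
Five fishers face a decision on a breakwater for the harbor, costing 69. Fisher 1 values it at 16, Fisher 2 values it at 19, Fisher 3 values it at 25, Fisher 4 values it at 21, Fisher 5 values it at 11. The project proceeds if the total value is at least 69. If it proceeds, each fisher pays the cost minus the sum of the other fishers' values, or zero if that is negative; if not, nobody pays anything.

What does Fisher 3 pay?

2

Total value 92 ≥ cost 69, so the project is built.
The other fishers' values sum to 67.
Cost minus that sum is 69 - 67 = 2.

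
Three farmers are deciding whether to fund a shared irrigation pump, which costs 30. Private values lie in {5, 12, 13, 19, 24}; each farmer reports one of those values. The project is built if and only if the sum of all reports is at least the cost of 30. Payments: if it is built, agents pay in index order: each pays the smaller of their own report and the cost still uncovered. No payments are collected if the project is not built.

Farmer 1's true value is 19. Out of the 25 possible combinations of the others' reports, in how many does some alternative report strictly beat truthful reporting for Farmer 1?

24

Others report (5, 12): truth gives 0; report 13 gives 6 > 0. Violating.
Others report (5, 13): truth gives 0; report 12 gives 7 > 0. Violating.
Others report (5, 19): truth gives 0; report 12 gives 7 > 0. Violating.
Others report (5, 24): truth gives 0; report 5 gives 14 > 0. Violating.
Others report (5, 5): truth gives 0; no alternative beats it.
(Checking all 25 profiles: 24 have a profitable deviation, 1 does not.)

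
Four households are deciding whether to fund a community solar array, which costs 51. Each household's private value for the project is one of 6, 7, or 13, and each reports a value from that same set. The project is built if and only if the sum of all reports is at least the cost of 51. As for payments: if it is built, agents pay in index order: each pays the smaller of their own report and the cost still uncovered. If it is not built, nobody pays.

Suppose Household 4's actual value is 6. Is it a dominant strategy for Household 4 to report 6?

Yes

Check each profile of the others' reports and compare truth against every alternative report.
Others report (6, 6, 6): truth gives 0, best alternative gives 0.
Others report (6, 6, 7): truth gives 0, best alternative gives 0.
Others report (6, 6, 13): truth gives 0, best alternative gives 0.
Others report (6, 7, 6): truth gives 0, best alternative gives 0.
Others report (6, 7, 7): truth gives 0, best alternative gives 0.
Others report (6, 7, 13): truth gives 0, best alternative gives 0.
(Remaining 21 profiles checked similarly; truth is weakly best in each.)
In every case the truthful report is at least as good as any alternative, so it is a dominant strategy.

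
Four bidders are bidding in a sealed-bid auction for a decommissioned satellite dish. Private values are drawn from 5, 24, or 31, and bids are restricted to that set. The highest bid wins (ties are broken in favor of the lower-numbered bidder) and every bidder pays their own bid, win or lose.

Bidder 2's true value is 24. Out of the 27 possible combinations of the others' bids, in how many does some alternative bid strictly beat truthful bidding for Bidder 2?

23

Others bid (5, 5, 31): truth gives -24; bid 5 gives -5 > -24. Violating.
Others bid (5, 24, 31): truth gives -24; bid 5 gives -5 > -24. Violating.
Others bid (5, 31, 5): truth gives -24; bid 5 gives -5 > -24. Violating.
Others bid (5, 31, 24): truth gives -24; bid 5 gives -5 > -24. Violating.
Others bid (5, 5, 5): truth gives 0; no alternative beats it.
Others bid (5, 5, 24): truth gives 0; no alternative beats it.
(Checking all 27 profiles: 23 have a profitable deviation, 4 do not.)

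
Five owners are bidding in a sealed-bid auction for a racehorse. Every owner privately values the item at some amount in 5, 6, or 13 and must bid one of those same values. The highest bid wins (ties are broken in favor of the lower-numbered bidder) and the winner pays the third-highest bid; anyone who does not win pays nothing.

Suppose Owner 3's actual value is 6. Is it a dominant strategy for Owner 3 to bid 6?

Consider the case where Owner 1 bids 5, Owner 2 bids 5, Owner 4 bids 5 and Owner 5 bids 13.
Truthful bid 6: loses, pays 0, utility 0.
Bid 13 instead: wins, pays 5, utility 6 - 5 = 1.
Since 1 > 0, bidding 13 is strictly better here, so truthful bidding is not dominant.

No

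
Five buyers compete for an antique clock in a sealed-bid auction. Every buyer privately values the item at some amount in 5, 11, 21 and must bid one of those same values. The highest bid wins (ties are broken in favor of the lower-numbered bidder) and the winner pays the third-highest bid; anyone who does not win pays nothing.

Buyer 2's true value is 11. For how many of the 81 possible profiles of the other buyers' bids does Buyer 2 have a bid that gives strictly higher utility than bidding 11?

Others bid (5, 5, 5, 21): truth gives 0; bid 21 gives 6 > 0. Violating.
Others bid (5, 5, 21, 5): truth gives 0; bid 21 gives 6 > 0. Violating.
Others bid (5, 21, 5, 5): truth gives 0; bid 21 gives 6 > 0. Violating.
Others bid (11, 5, 5, 5): truth gives 0; bid 21 gives 6 > 0. Violating.
Others bid (5, 5, 5, 5): truth gives 6; no alternative beats it.
Others bid (5, 5, 5, 11): truth gives 6; no alternative beats it.
(Checking all 81 profiles: 4 have a profitable deviation, 77 do not.)

4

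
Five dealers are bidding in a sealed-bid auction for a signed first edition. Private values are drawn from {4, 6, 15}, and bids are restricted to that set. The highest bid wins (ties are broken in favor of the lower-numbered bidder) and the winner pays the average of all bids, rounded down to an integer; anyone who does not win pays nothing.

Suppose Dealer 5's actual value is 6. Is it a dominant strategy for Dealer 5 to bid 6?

Yes

Check each profile of the others' bids and compare truth against every alternative bid.
Others bid (4, 4, 4, 4): truth gives 2, best alternative gives 0.
Others bid (4, 4, 4, 6): truth gives 0, best alternative gives 0.
Others bid (4, 4, 4, 15): truth gives 0, best alternative gives 0.
Others bid (4, 4, 6, 4): truth gives 0, best alternative gives 0.
Others bid (4, 4, 6, 6): truth gives 0, best alternative gives 0.
Others bid (4, 4, 6, 15): truth gives 0, best alternative gives 0.
(Remaining 75 profiles checked similarly; truth is weakly best in each.)
In every case the truthful bid is at least as good as any alternative, so it is a dominant strategy.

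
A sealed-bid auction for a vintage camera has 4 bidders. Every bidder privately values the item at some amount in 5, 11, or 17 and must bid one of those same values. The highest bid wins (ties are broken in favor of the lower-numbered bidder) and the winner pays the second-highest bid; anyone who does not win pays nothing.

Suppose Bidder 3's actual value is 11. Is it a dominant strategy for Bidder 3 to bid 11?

Check each profile of the others' bids and compare truth against every alternative bid.
Others bid (5, 5, 5): truth gives 6, best alternative gives 6.
Others bid (5, 5, 11): truth gives 0, best alternative gives 0.
Others bid (5, 5, 17): truth gives 0, best alternative gives 0.
Others bid (5, 11, 5): truth gives 0, best alternative gives 0.
Others bid (5, 11, 11): truth gives 0, best alternative gives 0.
Others bid (5, 11, 17): truth gives 0, best alternative gives 0.
(Remaining 21 profiles checked similarly; truth is weakly best in each.)
In every case the truthful bid is at least as good as any alternative, so it is a dominant strategy.

Yes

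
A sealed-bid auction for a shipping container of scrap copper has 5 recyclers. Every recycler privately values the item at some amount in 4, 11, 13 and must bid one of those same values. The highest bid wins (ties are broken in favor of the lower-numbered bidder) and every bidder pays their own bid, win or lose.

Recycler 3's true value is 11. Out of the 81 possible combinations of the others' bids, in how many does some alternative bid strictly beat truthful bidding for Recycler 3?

77

Others bid (4, 4, 4, 13): truth gives -11; bid 13 gives -2 > -11. Violating.
Others bid (4, 4, 11, 13): truth gives -11; bid 13 gives -2 > -11. Violating.
Others bid (4, 4, 13, 4): truth gives -11; bid 13 gives -2 > -11. Violating.
Others bid (4, 4, 13, 11): truth gives -11; bid 13 gives -2 > -11. Violating.
Others bid (4, 4, 4, 4): truth gives 0; no alternative beats it.
Others bid (4, 4, 4, 11): truth gives 0; no alternative beats it.
(Checking all 81 profiles: 77 have a profitable deviation, 4 do not.)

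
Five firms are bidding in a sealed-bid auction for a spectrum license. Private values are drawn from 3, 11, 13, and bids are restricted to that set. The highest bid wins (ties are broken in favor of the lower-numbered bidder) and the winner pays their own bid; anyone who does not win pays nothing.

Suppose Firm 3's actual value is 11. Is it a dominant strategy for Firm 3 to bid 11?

Yes

Check each profile of the others' bids and compare truth against every alternative bid.
Others bid (3, 3, 3, 3): truth gives 0, best alternative gives 0.
Others bid (3, 3, 3, 11): truth gives 0, best alternative gives 0.
Others bid (3, 3, 3, 13): truth gives 0, best alternative gives 0.
Others bid (3, 3, 11, 3): truth gives 0, best alternative gives 0.
Others bid (3, 3, 11, 11): truth gives 0, best alternative gives 0.
Others bid (3, 3, 11, 13): truth gives 0, best alternative gives 0.
(Remaining 75 profiles checked similarly; truth is weakly best in each.)
In every case the truthful bid is at least as good as any alternative, so it is a dominant strategy.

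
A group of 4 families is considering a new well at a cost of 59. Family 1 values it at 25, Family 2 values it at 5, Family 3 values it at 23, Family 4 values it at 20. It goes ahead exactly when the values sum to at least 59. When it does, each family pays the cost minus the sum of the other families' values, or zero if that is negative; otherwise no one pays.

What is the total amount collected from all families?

Total value 73 ≥ cost 59, so it is built.
Family 1: others sum to 48; max(0, 59 - 48) = 11.
Family 2: others sum to 68; max(0, 59 - 68) = 0.
Family 3: others sum to 50; max(0, 59 - 50) = 9.
Family 4: others sum to 53; max(0, 59 - 53) = 6.
Total collected = 11 + 0 + 9 + 6 = 26.

26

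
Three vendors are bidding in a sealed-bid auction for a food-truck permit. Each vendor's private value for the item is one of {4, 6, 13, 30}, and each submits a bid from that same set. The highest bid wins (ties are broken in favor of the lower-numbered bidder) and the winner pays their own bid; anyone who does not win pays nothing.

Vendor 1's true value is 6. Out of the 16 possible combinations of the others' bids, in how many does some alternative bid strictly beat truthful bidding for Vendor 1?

Others bid (4, 4): truth gives 0; bid 4 gives 2 > 0. Violating.
Others bid (4, 6): truth gives 0; no alternative beats it.
Others bid (4, 13): truth gives 0; no alternative beats it.
(Checking all 16 profiles: 1 has a profitable deviation, 15 do not.)

1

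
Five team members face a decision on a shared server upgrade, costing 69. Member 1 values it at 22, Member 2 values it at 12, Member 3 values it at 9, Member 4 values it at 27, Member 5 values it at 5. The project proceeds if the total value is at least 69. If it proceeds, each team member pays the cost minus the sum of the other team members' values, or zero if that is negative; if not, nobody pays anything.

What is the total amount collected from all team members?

Total value 75 ≥ cost 69, so it is built.
Member 1: others sum to 53; max(0, 69 - 53) = 16.
Member 2: others sum to 63; max(0, 69 - 63) = 6.
Member 3: others sum to 66; max(0, 69 - 66) = 3.
Member 4: others sum to 48; max(0, 69 - 48) = 21.
Member 5: others sum to 70; max(0, 69 - 70) = 0.
Total collected = 16 + 6 + 3 + 21 + 0 = 46.

46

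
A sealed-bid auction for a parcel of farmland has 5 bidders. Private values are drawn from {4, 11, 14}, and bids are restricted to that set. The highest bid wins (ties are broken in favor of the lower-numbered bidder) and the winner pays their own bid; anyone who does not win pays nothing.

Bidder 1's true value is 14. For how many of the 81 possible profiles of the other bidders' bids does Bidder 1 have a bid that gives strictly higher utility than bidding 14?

16

Others bid (4, 4, 4, 4): truth gives 0; bid 4 gives 10 > 0. Violating.
Others bid (4, 4, 4, 11): truth gives 0; bid 11 gives 3 > 0. Violating.
Others bid (4, 4, 11, 4): truth gives 0; bid 11 gives 3 > 0. Violating.
Others bid (4, 4, 11, 11): truth gives 0; bid 11 gives 3 > 0. Violating.
Others bid (4, 4, 4, 14): truth gives 0; no alternative beats it.
Others bid (4, 4, 11, 14): truth gives 0; no alternative beats it.
(Checking all 81 profiles: 16 have a profitable deviation, 65 do not.)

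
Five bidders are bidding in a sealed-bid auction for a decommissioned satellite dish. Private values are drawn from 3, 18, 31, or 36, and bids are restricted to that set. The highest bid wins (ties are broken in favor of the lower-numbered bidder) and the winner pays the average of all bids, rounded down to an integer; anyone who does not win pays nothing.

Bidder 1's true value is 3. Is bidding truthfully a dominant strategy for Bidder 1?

Yes

Check each profile of the others' bids and compare truth against every alternative bid.
Others bid (18, 18, 18, 18): truth gives 0, best alternative gives -15.
Others bid (3, 18, 18, 18): truth gives 0, best alternative gives -12.
Others bid (18, 3, 18, 18): truth gives 0, best alternative gives -12.
Others bid (18, 18, 3, 18): truth gives 0, best alternative gives -12.
Others bid (18, 18, 18, 3): truth gives 0, best alternative gives -12.
Others bid (3, 3, 18, 18): truth gives 0, best alternative gives -9.
(Remaining 250 profiles checked similarly; truth is weakly best in each.)
In every case the truthful bid is at least as good as any alternative, so it is a dominant strategy.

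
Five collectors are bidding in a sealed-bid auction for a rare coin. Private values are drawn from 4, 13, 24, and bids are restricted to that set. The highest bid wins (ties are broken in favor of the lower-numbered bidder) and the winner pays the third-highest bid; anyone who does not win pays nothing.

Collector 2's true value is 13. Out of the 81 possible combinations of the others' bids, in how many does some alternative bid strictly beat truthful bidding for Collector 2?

4

Others bid (4, 4, 4, 24): truth gives 0; bid 24 gives 9 > 0. Violating.
Others bid (4, 4, 24, 4): truth gives 0; bid 24 gives 9 > 0. Violating.
Others bid (4, 24, 4, 4): truth gives 0; bid 24 gives 9 > 0. Violating.
Others bid (13, 4, 4, 4): truth gives 0; bid 24 gives 9 > 0. Violating.
Others bid (4, 4, 4, 4): truth gives 9; no alternative beats it.
Others bid (4, 4, 4, 13): truth gives 9; no alternative beats it.
(Checking all 81 profiles: 4 have a profitable deviation, 77 do not.)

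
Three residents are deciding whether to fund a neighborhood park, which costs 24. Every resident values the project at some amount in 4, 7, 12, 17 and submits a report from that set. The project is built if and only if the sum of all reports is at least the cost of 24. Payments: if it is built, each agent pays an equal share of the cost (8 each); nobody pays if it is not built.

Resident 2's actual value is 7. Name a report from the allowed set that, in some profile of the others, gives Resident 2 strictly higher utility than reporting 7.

Suppose Resident 1 reports 7 and Resident 3 reports 12.
Report 7: project built, pays 8, utility 7 - 8 = -1.
Report 4: project not built, utility 0.
So reporting 4 beats truth here (0 > -1).

4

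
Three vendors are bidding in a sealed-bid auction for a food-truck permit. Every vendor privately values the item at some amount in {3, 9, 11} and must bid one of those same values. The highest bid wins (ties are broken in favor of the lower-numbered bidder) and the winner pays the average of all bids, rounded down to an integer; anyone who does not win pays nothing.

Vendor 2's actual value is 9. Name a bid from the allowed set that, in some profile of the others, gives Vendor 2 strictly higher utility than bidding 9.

Suppose Vendor 1 bids 3 and Vendor 3 bids 11.
Bid 9: loses, pays 0, utility 0.
Bid 11: wins, pays 8, utility 9 - 8 = 1.
So bidding 11 beats truth here (1 > 0).

11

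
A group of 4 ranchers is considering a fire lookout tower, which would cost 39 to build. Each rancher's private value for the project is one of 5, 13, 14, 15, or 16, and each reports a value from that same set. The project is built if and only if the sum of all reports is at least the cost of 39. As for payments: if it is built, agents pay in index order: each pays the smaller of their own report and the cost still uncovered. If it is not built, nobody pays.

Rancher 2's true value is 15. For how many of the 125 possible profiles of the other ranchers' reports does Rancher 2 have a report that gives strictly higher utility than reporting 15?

Others report (5, 5, 15): truth gives 0; report 14 gives 1 > 0. Violating.
Others report (5, 5, 16): truth gives 0; report 13 gives 2 > 0. Violating.
Others report (5, 13, 13): truth gives 0; report 13 gives 2 > 0. Violating.
Others report (5, 13, 14): truth gives 0; report 13 gives 2 > 0. Violating.
Others report (5, 5, 5): truth gives 0; no alternative beats it.
Others report (5, 5, 13): truth gives 0; no alternative beats it.
(Checking all 125 profiles: 118 have a profitable deviation, 7 do not.)

118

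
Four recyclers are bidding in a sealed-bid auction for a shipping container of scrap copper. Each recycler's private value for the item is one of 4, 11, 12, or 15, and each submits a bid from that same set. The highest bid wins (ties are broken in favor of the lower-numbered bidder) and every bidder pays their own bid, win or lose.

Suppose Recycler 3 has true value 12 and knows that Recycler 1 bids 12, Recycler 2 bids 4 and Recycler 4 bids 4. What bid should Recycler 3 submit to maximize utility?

15

Bid 4: loses but pays 4, utility -4.
Bid 11: loses but pays 11, utility -11.
Bid 12: loses but pays 12, utility -12.
Bid 15: wins, pays 15, utility 12 - 15 = -3.
The best choice is 15 with utility -3.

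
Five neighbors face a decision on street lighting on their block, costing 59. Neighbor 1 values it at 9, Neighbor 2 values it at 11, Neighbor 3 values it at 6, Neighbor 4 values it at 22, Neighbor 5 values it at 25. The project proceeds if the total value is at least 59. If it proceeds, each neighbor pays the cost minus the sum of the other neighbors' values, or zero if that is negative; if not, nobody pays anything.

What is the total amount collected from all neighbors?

19

Total value 73 ≥ cost 59, so it is built.
Neighbor 1: others sum to 64; max(0, 59 - 64) = 0.
Neighbor 2: others sum to 62; max(0, 59 - 62) = 0.
Neighbor 3: others sum to 67; max(0, 59 - 67) = 0.
Neighbor 4: others sum to 51; max(0, 59 - 51) = 8.
Neighbor 5: others sum to 48; max(0, 59 - 48) = 11.
Total collected = 0 + 0 + 0 + 8 + 11 = 19.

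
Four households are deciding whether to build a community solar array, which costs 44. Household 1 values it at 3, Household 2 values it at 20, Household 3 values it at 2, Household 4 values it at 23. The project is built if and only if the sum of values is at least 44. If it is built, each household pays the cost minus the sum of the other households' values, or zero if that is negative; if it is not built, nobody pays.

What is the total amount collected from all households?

Total value 48 ≥ cost 44, so it is built.
Household 1: others sum to 45; max(0, 44 - 45) = 0.
Household 2: others sum to 28; max(0, 44 - 28) = 16.
Household 3: others sum to 46; max(0, 44 - 46) = 0.
Household 4: others sum to 25; max(0, 44 - 25) = 19.
Total collected = 0 + 16 + 0 + 19 = 35.

35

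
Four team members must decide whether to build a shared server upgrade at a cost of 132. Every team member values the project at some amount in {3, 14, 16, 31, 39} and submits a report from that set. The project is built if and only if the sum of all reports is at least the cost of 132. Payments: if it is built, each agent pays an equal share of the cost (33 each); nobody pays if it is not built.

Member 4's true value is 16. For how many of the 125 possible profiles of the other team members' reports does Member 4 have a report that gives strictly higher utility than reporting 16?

Others report (39, 39, 39): truth gives -17; report 3 gives 0 > -17. Violating.
Others report (3, 3, 3): truth gives 0; no alternative beats it.
Others report (3, 3, 14): truth gives 0; no alternative beats it.
(Checking all 125 profiles: 1 has a profitable deviation, 124 do not.)

1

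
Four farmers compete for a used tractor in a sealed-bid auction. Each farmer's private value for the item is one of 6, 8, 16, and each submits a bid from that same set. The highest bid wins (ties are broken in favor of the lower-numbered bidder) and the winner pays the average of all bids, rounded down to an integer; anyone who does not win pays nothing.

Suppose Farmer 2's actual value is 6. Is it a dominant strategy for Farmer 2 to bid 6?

Yes

Check each profile of the others' bids and compare truth against every alternative bid.
Others bid (6, 6, 8): truth gives 0, best alternative gives -1.
Others bid (6, 8, 6): truth gives 0, best alternative gives -1.
Others bid (6, 8, 8): truth gives 0, best alternative gives -1.
Others bid (6, 6, 6): truth gives 0, best alternative gives 0.
Others bid (6, 6, 16): truth gives 0, best alternative gives 0.
Others bid (6, 8, 16): truth gives 0, best alternative gives 0.
(Remaining 21 profiles checked similarly; truth is weakly best in each.)
In every case the truthful bid is at least as good as any alternative, so it is a dominant strategy.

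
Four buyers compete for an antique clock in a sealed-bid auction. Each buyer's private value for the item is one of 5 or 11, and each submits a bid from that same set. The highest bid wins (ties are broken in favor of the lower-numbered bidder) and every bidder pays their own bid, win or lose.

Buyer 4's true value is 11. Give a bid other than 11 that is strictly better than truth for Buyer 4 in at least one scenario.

Suppose Buyer 1 bids 5, Buyer 2 bids 5 and Buyer 3 bids 11.
Bid 11: loses but pays 11, utility -11.
Bid 5: loses but pays 5, utility -5.
So bidding 5 beats truth here (-5 > -11).

5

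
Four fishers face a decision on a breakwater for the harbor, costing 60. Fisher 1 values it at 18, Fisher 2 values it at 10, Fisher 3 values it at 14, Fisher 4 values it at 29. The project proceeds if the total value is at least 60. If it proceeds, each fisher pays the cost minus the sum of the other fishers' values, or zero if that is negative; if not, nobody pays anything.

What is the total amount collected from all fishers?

28

Total value 71 ≥ cost 60, so it is built.
Fisher 1: others sum to 53; max(0, 60 - 53) = 7.
Fisher 2: others sum to 61; max(0, 60 - 61) = 0.
Fisher 3: others sum to 57; max(0, 60 - 57) = 3.
Fisher 4: others sum to 42; max(0, 60 - 42) = 18.
Total collected = 7 + 0 + 3 + 18 = 28.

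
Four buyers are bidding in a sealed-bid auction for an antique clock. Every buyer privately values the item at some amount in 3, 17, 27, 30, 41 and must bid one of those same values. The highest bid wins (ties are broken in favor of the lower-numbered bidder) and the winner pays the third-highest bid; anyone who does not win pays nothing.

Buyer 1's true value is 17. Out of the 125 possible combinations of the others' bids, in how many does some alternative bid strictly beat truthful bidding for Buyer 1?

Others bid (3, 3, 27): truth gives 0; bid 27 gives 14 > 0. Violating.
Others bid (3, 3, 30): truth gives 0; bid 30 gives 14 > 0. Violating.
Others bid (3, 3, 41): truth gives 0; bid 41 gives 14 > 0. Violating.
Others bid (3, 27, 3): truth gives 0; bid 27 gives 14 > 0. Violating.
Others bid (3, 3, 3): truth gives 14; no alternative beats it.
Others bid (3, 3, 17): truth gives 14; no alternative beats it.
(Checking all 125 profiles: 9 have a profitable deviation, 116 do not.)

9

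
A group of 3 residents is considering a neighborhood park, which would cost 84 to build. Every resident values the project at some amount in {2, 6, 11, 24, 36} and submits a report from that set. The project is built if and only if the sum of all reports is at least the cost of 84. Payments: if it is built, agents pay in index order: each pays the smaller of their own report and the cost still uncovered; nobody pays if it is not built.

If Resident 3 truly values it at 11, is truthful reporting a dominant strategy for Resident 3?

Yes

Check each profile of the others' reports and compare truth against every alternative report.
Others report (2, 2): truth gives 0, best alternative gives 0.
Others report (2, 6): truth gives 0, best alternative gives 0.
Others report (2, 11): truth gives 0, best alternative gives 0.
Others report (2, 24): truth gives 0, best alternative gives 0.
Others report (2, 36): truth gives 0, best alternative gives 0.
Others report (6, 2): truth gives 0, best alternative gives 0.
(Remaining 19 profiles checked similarly; truth is weakly best in each.)
In every case the truthful report is at least as good as any alternative, so it is a dominant strategy.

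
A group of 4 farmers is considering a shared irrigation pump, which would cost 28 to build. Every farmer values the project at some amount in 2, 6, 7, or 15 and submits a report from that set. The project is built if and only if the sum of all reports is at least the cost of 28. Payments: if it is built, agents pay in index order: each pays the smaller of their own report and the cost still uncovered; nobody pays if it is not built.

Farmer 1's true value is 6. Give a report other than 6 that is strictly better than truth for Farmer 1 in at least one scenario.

Suppose Farmer 2 reports 2, Farmer 3 reports 15 and Farmer 4 reports 15.
Report 6: project built, pays 6, utility 6 - 6 = 0.
Report 2: project built, pays 2, utility 6 - 2 = 4.
So reporting 2 beats truth here (4 > 0).

2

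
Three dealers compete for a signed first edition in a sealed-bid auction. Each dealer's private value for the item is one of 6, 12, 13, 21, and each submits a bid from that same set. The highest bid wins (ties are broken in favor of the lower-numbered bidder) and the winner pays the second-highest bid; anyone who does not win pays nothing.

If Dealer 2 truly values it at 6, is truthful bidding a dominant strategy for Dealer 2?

Yes

Check each profile of the others' bids and compare truth against every alternative bid.
Others bid (6, 12): truth gives 0, best alternative gives -6.
Others bid (6, 6): truth gives 0, best alternative gives 0.
Others bid (6, 13): truth gives 0, best alternative gives 0.
Others bid (6, 21): truth gives 0, best alternative gives 0.
Others bid (12, 6): truth gives 0, best alternative gives 0.
Others bid (12, 12): truth gives 0, best alternative gives 0.
(Remaining 10 profiles checked similarly; truth is weakly best in each.)
In every case the truthful bid is at least as good as any alternative, so it is a dominant strategy.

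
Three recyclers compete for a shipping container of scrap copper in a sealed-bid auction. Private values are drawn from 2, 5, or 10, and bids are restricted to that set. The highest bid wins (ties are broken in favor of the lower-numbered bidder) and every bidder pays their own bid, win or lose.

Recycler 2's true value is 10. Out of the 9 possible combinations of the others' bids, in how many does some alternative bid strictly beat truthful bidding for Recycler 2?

5

Others bid (2, 2): truth gives 0; bid 5 gives 5 > 0. Violating.
Others bid (2, 5): truth gives 0; bid 5 gives 5 > 0. Violating.
Others bid (10, 2): truth gives -10; bid 2 gives -2 > -10. Violating.
Others bid (10, 5): truth gives -10; bid 2 gives -2 > -10. Violating.
Others bid (2, 10): truth gives 0; no alternative beats it.
Others bid (5, 2): truth gives 0; no alternative beats it.
(Checking all 9 profiles: 5 have a profitable deviation, 4 do not.)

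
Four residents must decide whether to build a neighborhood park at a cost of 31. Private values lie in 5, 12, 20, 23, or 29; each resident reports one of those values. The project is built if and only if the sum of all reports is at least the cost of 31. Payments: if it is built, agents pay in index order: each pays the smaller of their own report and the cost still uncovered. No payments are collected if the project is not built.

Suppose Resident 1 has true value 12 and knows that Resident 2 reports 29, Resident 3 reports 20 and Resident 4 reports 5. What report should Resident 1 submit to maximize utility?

5

Report 5: project built, pays 5, utility 12 - 5 = 7.
Report 12: project built, pays 12, utility 12 - 12 = 0.
Report 20: project built, pays 20, utility 12 - 20 = -8.
Report 23: project built, pays 23, utility 12 - 23 = -11.
Report 29: project built, pays 29, utility 12 - 29 = -17.
The best choice is 5 with utility 7.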